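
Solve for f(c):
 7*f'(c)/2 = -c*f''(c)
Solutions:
 f(c) = C1 + C2/c^(5/2)


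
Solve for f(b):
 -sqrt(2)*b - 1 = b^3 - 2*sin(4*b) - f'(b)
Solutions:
 f(b) = C1 + b^4/4 + sqrt(2)*b^2/2 + b + cos(4*b)/2


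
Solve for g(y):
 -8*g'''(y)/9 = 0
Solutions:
 g(y) = C1 + C2*y + C3*y^2


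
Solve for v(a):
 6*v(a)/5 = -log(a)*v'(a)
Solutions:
 v(a) = C1*exp(-6*li(a)/5)


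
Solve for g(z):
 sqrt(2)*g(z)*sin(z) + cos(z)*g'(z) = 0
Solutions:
 g(z) = C1*cos(z)^(sqrt(2))


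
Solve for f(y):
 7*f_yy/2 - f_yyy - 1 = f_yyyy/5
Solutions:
 f(y) = C1 + C2*y + C3*exp(y*(-5 + sqrt(95))/2) + C4*exp(-y*(5 + sqrt(95))/2) + y^2/7


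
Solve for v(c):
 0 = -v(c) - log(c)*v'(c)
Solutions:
 v(c) = C1*exp(-li(c))


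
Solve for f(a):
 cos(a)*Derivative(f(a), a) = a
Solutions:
 f(a) = C1 + Integral(a/cos(a), a)


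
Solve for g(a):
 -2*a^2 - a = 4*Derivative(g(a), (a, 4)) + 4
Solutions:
 g(a) = C1 + C2*a + C3*a^2 + C4*a^3 - a^6/720 - a^5/480 - a^4/24


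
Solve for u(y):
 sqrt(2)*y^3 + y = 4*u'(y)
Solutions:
 u(y) = C1 + sqrt(2)*y^4/16 + y^2/8


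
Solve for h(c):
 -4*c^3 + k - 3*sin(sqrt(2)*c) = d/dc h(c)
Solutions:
 h(c) = C1 - c^4 + c*k + 3*sqrt(2)*cos(sqrt(2)*c)/2


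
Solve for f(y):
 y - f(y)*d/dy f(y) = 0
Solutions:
 f(y) = -sqrt(C1 + y^2)
 f(y) = sqrt(C1 + y^2)


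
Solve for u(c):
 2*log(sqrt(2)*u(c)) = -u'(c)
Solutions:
 Integral(1/(2*log(_y) + log(2)), (_y, u(c))) = C1 - c


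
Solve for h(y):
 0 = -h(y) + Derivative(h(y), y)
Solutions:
 h(y) = C1*exp(y)


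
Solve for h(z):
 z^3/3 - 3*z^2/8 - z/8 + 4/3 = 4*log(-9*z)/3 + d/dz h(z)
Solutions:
 h(z) = C1 + z^4/12 - z^3/8 - z^2/16 - 4*z*log(-z)/3 + 8*z*(1 - log(3))/3


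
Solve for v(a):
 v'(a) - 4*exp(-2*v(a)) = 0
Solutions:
 v(a) = log(-sqrt(C1 + 8*a))
 v(a) = log(C1 + 8*a)/2


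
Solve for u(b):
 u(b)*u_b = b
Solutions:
 u(b) = -sqrt(C1 + b^2)
 u(b) = sqrt(C1 + b^2)


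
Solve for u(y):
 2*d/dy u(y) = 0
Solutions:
 u(y) = C1


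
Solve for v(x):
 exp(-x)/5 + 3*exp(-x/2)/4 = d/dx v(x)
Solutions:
 v(x) = C1 - exp(-x)/5 - 3*exp(-x/2)/2


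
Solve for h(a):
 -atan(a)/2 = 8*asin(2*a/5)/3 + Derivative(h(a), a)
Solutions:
 h(a) = C1 - 8*a*asin(2*a/5)/3 - a*atan(a)/2 - 4*sqrt(25 - 4*a^2)/3 + log(a^2 + 1)/4


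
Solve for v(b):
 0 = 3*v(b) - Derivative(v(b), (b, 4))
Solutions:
 v(b) = C1*exp(-3^(1/4)*b) + C2*exp(3^(1/4)*b) + C3*sin(3^(1/4)*b) + C4*cos(3^(1/4)*b)


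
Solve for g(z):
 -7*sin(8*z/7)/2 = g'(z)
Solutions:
 g(z) = C1 + 49*cos(8*z/7)/16


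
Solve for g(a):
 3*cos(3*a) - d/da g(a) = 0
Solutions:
 g(a) = C1 + sin(3*a)


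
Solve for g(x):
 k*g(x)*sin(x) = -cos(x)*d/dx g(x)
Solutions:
 g(x) = C1*exp(k*log(cos(x)))


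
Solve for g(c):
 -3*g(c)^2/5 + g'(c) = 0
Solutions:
 g(c) = -5/(C1 + 3*c)


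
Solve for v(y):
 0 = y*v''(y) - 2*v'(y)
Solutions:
 v(y) = C1 + C2*y^3


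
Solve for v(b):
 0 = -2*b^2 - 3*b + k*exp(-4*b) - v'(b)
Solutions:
 v(b) = C1 - 2*b^3/3 - 3*b^2/2 - k*exp(-4*b)/4


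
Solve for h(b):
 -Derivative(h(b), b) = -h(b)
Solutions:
 h(b) = C1*exp(b)


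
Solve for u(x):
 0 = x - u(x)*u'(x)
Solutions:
 u(x) = -sqrt(C1 + x^2)
 u(x) = sqrt(C1 + x^2)


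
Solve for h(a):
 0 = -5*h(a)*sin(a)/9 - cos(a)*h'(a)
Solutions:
 h(a) = C1*cos(a)^(5/9)


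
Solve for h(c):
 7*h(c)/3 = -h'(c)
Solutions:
 h(c) = C1*exp(-7*c/3)


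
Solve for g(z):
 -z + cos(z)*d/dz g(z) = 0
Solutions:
 g(z) = C1 + Integral(z/cos(z), z)


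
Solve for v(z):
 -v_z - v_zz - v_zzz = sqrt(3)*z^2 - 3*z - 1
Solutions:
 v(z) = C1 - sqrt(3)*z^3/3 + 3*z^2/2 + sqrt(3)*z^2 - 2*z + (C2*sin(sqrt(3)*z/2) + C3*cos(sqrt(3)*z/2))*exp(-z/2)


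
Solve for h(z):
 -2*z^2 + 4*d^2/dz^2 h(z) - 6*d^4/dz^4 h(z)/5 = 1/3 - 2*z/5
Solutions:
 h(z) = C1 + C2*z + C3*exp(-sqrt(30)*z/3) + C4*exp(sqrt(30)*z/3) + z^4/24 - z^3/60 + 23*z^2/120


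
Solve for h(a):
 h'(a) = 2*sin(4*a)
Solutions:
 h(a) = C1 - cos(4*a)/2


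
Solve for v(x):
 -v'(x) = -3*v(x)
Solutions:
 v(x) = C1*exp(3*x)


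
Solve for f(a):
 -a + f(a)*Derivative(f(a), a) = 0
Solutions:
 f(a) = -sqrt(C1 + a^2)
 f(a) = sqrt(C1 + a^2)


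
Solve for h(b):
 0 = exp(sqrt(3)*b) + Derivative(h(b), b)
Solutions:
 h(b) = C1 - sqrt(3)*exp(sqrt(3)*b)/3


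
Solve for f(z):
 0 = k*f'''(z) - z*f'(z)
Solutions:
 f(z) = C1 + Integral(C2*airyai(z*(1/k)^(1/3)) + C3*airybi(z*(1/k)^(1/3)), z)


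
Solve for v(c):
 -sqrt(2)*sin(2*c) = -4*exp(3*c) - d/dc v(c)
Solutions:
 v(c) = C1 - 4*exp(3*c)/3 - sqrt(2)*cos(2*c)/2


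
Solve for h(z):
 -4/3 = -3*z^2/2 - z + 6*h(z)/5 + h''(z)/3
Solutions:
 h(z) = C1*sin(3*sqrt(10)*z/5) + C2*cos(3*sqrt(10)*z/5) + 5*z^2/4 + 5*z/6 - 65/36


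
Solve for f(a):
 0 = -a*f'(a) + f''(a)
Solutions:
 f(a) = C1 + C2*erfi(sqrt(2)*a/2)


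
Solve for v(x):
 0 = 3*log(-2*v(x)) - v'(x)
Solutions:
 -Integral(1/(log(-_y) + log(2)), (_y, v(x)))/3 = C1 - x


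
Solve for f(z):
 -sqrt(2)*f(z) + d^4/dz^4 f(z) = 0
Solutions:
 f(z) = C1*exp(-2^(1/8)*z) + C2*exp(2^(1/8)*z) + C3*sin(2^(1/8)*z) + C4*cos(2^(1/8)*z)


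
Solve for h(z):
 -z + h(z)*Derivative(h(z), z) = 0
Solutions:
 h(z) = -sqrt(C1 + z^2)
 h(z) = sqrt(C1 + z^2)


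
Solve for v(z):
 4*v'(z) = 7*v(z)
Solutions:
 v(z) = C1*exp(7*z/4)


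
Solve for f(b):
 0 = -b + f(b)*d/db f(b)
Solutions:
 f(b) = -sqrt(C1 + b^2)
 f(b) = sqrt(C1 + b^2)


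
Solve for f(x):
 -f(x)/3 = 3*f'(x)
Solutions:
 f(x) = C1*exp(-x/9)


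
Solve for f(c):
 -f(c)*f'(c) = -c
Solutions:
 f(c) = -sqrt(C1 + c^2)
 f(c) = sqrt(C1 + c^2)


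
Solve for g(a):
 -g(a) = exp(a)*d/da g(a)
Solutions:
 g(a) = C1*exp(exp(-a))


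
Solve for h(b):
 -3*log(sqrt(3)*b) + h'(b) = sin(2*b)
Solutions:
 h(b) = C1 + 3*b*log(b) - 3*b + 3*b*log(3)/2 - cos(2*b)/2


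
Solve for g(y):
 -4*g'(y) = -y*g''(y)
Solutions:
 g(y) = C1 + C2*y^5


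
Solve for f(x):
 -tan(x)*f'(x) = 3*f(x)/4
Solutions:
 f(x) = C1/sin(x)^(3/4)


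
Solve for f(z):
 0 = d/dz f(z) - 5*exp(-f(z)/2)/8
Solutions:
 f(z) = 2*log(C1 + 5*z/16)


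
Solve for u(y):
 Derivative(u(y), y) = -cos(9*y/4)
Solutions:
 u(y) = C1 - 4*sin(9*y/4)/9


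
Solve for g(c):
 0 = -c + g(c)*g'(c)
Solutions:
 g(c) = -sqrt(C1 + c^2)
 g(c) = sqrt(C1 + c^2)


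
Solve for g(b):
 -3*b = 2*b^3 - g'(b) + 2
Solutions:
 g(b) = C1 + b^4/2 + 3*b^2/2 + 2*b


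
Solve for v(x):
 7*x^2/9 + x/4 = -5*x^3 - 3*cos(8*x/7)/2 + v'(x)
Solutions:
 v(x) = C1 + 5*x^4/4 + 7*x^3/27 + x^2/8 + 21*sin(8*x/7)/16


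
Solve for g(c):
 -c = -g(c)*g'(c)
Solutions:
 g(c) = -sqrt(C1 + c^2)
 g(c) = sqrt(C1 + c^2)


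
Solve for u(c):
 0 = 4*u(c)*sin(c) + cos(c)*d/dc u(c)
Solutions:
 u(c) = C1*cos(c)^4


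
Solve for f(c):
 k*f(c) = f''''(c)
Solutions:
 f(c) = C1*exp(-c*k^(1/4)) + C2*exp(c*k^(1/4)) + C3*exp(-I*c*k^(1/4)) + C4*exp(I*c*k^(1/4))


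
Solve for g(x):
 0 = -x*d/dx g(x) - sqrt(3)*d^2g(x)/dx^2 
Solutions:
 g(x) = C1 + C2*erf(sqrt(2)*3^(3/4)*x/6)


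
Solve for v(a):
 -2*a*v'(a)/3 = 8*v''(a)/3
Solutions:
 v(a) = C1 + C2*erf(sqrt(2)*a/4)


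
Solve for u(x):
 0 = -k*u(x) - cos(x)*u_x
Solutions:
 u(x) = C1*exp(k*(log(sin(x) - 1) - log(sin(x) + 1))/2)


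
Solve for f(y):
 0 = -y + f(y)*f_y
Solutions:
 f(y) = -sqrt(C1 + y^2)
 f(y) = sqrt(C1 + y^2)


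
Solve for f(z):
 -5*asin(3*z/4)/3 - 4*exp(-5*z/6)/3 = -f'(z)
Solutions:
 f(z) = C1 + 5*z*asin(3*z/4)/3 + 5*sqrt(16 - 9*z^2)/9 - 8*exp(-5*z/6)/5


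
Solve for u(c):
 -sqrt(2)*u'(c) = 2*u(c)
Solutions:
 u(c) = C1*exp(-sqrt(2)*c)


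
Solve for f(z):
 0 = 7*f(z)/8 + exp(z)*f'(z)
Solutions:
 f(z) = C1*exp(7*exp(-z)/8)


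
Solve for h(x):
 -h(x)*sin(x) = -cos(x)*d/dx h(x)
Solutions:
 h(x) = C1/cos(x)


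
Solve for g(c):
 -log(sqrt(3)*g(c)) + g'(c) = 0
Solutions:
 -2*Integral(1/(2*log(_y) + log(3)), (_y, g(c))) = C1 - c


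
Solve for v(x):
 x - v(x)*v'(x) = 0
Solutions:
 v(x) = -sqrt(C1 + x^2)
 v(x) = sqrt(C1 + x^2)


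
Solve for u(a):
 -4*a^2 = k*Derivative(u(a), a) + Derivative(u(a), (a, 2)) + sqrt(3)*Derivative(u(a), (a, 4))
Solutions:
 u(a) = C1 + C2*exp(a*(-2^(2/3)*3^(1/6)*(9*k + sqrt(81*k^2 + 4*sqrt(3)))^(1/3) + 2*6^(1/3)/(9*k + sqrt(81*k^2 + 4*sqrt(3)))^(1/3))/6) + C3*exp(a*(2^(2/3)*3^(1/6)*(9*k + sqrt(81*k^2 + 4*sqrt(3)))^(1/3) - 6^(2/3)*I*(9*k + sqrt(81*k^2 + 4*sqrt(3)))^(1/3) + 16*sqrt(3)/((9*k + sqrt(81*k^2 + 4*sqrt(3)))^(1/3)*(-2^(2/3)*3^(1/6) + 6^(2/3)*I)))/12) + C4*exp(a*(2^(2/3)*3^(1/6)*(9*k + sqrt(81*k^2 + 4*sqrt(3)))^(1/3) + 6^(2/3)*I*(9*k + sqrt(81*k^2 + 4*sqrt(3)))^(1/3) - 16*sqrt(3)/((9*k + sqrt(81*k^2 + 4*sqrt(3)))^(1/3)*(2^(2/3)*3^(1/6) + 6^(2/3)*I)))/12) - 4*a^3/(3*k) + 4*a^2/k^2 - 8*a/k^3


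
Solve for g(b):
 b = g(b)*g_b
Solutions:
 g(b) = -sqrt(C1 + b^2)
 g(b) = sqrt(C1 + b^2)


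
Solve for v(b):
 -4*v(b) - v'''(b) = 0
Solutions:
 v(b) = C3*exp(-2^(2/3)*b) + (C1*sin(2^(2/3)*sqrt(3)*b/2) + C2*cos(2^(2/3)*sqrt(3)*b/2))*exp(2^(2/3)*b/2)


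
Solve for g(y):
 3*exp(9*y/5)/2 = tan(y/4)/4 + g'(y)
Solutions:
 g(y) = C1 + 5*exp(9*y/5)/6 + log(cos(y/4))


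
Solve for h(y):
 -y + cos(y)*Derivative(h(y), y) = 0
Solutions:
 h(y) = C1 + Integral(y/cos(y), y)


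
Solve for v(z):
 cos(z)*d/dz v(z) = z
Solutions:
 v(z) = C1 + Integral(z/cos(z), z)


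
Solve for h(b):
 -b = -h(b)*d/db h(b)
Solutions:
 h(b) = -sqrt(C1 + b^2)
 h(b) = sqrt(C1 + b^2)


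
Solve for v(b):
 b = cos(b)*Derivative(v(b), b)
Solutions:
 v(b) = C1 + Integral(b/cos(b), b)


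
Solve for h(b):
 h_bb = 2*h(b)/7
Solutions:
 h(b) = C1*exp(-sqrt(14)*b/7) + C2*exp(sqrt(14)*b/7)


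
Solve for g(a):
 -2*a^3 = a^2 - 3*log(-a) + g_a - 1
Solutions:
 g(a) = C1 - a^4/2 - a^3/3 + 3*a*log(-a) - 2*a


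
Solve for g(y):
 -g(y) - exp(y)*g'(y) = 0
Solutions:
 g(y) = C1*exp(exp(-y))


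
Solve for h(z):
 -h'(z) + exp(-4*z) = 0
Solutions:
 h(z) = C1 - exp(-4*z)/4


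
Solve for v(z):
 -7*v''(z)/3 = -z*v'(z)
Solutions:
 v(z) = C1 + C2*erfi(sqrt(42)*z/14)


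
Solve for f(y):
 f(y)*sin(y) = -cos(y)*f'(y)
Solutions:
 f(y) = C1*cos(y)


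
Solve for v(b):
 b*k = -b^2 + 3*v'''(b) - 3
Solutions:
 v(b) = C1 + C2*b + C3*b^2 + b^5/180 + b^4*k/72 + b^3/6


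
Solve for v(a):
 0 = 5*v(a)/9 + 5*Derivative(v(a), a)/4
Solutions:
 v(a) = C1*exp(-4*a/9)


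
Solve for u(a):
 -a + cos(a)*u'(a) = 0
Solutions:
 u(a) = C1 + Integral(a/cos(a), a)


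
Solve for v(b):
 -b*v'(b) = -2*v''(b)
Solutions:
 v(b) = C1 + C2*erfi(b/2)


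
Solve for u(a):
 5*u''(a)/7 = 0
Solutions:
 u(a) = C1 + C2*a


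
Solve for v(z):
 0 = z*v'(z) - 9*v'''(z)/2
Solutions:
 v(z) = C1 + Integral(C2*airyai(6^(1/3)*z/3) + C3*airybi(6^(1/3)*z/3), z)


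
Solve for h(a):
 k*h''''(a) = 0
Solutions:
 h(a) = C1 + C2*a + C3*a^2 + C4*a^3


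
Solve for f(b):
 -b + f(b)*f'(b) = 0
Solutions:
 f(b) = -sqrt(C1 + b^2)
 f(b) = sqrt(C1 + b^2)


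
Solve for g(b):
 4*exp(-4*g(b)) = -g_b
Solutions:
 g(b) = log(-I*(C1 - 16*b)^(1/4))
 g(b) = log(I*(C1 - 16*b)^(1/4))
 g(b) = log(-(C1 - 16*b)^(1/4))
 g(b) = log(C1 - 16*b)/4


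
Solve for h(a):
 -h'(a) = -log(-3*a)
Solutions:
 h(a) = C1 + a*log(-a) + a*(-1 + log(3))


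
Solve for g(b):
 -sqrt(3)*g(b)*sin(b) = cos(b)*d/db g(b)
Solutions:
 g(b) = C1*cos(b)^(sqrt(3))


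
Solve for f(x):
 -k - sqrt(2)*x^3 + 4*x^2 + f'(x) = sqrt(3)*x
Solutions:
 f(x) = C1 + k*x + sqrt(2)*x^4/4 - 4*x^3/3 + sqrt(3)*x^2/2


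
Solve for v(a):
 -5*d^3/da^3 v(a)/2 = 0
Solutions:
 v(a) = C1 + C2*a + C3*a^2


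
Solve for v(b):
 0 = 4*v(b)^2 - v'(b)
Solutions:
 v(b) = -1/(C1 + 4*b)


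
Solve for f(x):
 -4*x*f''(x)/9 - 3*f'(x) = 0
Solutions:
 f(x) = C1 + C2/x^(23/4)


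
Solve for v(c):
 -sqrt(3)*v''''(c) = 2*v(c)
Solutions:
 v(c) = (C1*sin(2^(3/4)*3^(7/8)*c/6) + C2*cos(2^(3/4)*3^(7/8)*c/6))*exp(-2^(3/4)*3^(7/8)*c/6) + (C3*sin(2^(3/4)*3^(7/8)*c/6) + C4*cos(2^(3/4)*3^(7/8)*c/6))*exp(2^(3/4)*3^(7/8)*c/6)


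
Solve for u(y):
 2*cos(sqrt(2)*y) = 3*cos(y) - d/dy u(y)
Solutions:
 u(y) = C1 + 3*sin(y) - sqrt(2)*sin(sqrt(2)*y)


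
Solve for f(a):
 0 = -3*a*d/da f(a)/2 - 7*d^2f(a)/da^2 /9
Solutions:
 f(a) = C1 + C2*erf(3*sqrt(21)*a/14)


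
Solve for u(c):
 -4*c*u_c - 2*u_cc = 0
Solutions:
 u(c) = C1 + C2*erf(c)


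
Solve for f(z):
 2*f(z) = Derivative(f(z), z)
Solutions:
 f(z) = C1*exp(2*z)


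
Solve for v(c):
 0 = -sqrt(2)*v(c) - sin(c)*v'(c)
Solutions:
 v(c) = C1*(cos(c) + 1)^(sqrt(2)/2)/(cos(c) - 1)^(sqrt(2)/2)


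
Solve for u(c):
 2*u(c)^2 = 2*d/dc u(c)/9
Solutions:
 u(c) = -1/(C1 + 9*c)


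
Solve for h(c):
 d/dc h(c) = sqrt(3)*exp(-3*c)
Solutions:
 h(c) = C1 - sqrt(3)*exp(-3*c)/3


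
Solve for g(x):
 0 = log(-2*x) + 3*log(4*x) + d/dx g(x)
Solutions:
 g(x) = C1 - 4*x*log(x) + x*(-7*log(2) + 4 - I*pi)


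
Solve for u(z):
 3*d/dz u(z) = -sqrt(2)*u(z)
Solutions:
 u(z) = C1*exp(-sqrt(2)*z/3)


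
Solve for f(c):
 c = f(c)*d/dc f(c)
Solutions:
 f(c) = -sqrt(C1 + c^2)
 f(c) = sqrt(C1 + c^2)


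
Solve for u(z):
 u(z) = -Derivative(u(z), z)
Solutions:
 u(z) = C1*exp(-z)


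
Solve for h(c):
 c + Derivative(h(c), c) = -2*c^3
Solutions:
 h(c) = C1 - c^4/2 - c^2/2


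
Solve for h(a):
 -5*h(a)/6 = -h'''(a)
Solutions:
 h(a) = C3*exp(5^(1/3)*6^(2/3)*a/6) + (C1*sin(2^(2/3)*3^(1/6)*5^(1/3)*a/4) + C2*cos(2^(2/3)*3^(1/6)*5^(1/3)*a/4))*exp(-5^(1/3)*6^(2/3)*a/12)


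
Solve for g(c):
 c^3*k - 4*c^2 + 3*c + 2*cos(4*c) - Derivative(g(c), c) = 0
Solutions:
 g(c) = C1 + c^4*k/4 - 4*c^3/3 + 3*c^2/2 + sin(4*c)/2


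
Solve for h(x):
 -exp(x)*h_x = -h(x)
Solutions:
 h(x) = C1*exp(-exp(-x))


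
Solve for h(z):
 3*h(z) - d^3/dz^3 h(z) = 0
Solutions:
 h(z) = C3*exp(3^(1/3)*z) + (C1*sin(3^(5/6)*z/2) + C2*cos(3^(5/6)*z/2))*exp(-3^(1/3)*z/2)


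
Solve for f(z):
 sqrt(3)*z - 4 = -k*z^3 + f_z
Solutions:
 f(z) = C1 + k*z^4/4 + sqrt(3)*z^2/2 - 4*z


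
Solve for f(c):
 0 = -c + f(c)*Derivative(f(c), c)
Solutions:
 f(c) = -sqrt(C1 + c^2)
 f(c) = sqrt(C1 + c^2)


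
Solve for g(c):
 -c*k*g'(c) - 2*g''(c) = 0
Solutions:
 g(c) = Piecewise((-sqrt(pi)*C1*erf(c*sqrt(k)/2)/sqrt(k) - C2, (k > 0) | (k < 0)), (-C1*c - C2, True))


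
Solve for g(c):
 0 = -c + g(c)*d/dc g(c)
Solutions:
 g(c) = -sqrt(C1 + c^2)
 g(c) = sqrt(C1 + c^2)


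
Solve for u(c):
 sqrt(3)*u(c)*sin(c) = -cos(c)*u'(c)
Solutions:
 u(c) = C1*cos(c)^(sqrt(3))


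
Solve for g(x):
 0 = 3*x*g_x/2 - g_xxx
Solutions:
 g(x) = C1 + Integral(C2*airyai(2^(2/3)*3^(1/3)*x/2) + C3*airybi(2^(2/3)*3^(1/3)*x/2), x)


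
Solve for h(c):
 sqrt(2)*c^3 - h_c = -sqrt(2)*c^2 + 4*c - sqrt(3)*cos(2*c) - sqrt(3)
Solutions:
 h(c) = C1 + sqrt(2)*c^4/4 + sqrt(2)*c^3/3 - 2*c^2 + sqrt(3)*(c + sin(c)*cos(c))


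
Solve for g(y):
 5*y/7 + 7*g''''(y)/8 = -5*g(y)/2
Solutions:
 g(y) = -2*y/7 + (C1*sin(5^(1/4)*7^(3/4)*y/7) + C2*cos(5^(1/4)*7^(3/4)*y/7))*exp(-5^(1/4)*7^(3/4)*y/7) + (C3*sin(5^(1/4)*7^(3/4)*y/7) + C4*cos(5^(1/4)*7^(3/4)*y/7))*exp(5^(1/4)*7^(3/4)*y/7)


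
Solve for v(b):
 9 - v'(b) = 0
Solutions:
 v(b) = C1 + 9*b


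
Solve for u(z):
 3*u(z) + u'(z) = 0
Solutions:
 u(z) = C1*exp(-3*z)


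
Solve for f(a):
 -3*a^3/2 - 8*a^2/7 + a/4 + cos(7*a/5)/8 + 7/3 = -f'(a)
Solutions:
 f(a) = C1 + 3*a^4/8 + 8*a^3/21 - a^2/8 - 7*a/3 - 5*sin(7*a/5)/56


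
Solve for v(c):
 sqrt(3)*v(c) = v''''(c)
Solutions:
 v(c) = C1*exp(-3^(1/8)*c) + C2*exp(3^(1/8)*c) + C3*sin(3^(1/8)*c) + C4*cos(3^(1/8)*c)


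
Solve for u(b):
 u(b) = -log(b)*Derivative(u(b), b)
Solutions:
 u(b) = C1*exp(-li(b))


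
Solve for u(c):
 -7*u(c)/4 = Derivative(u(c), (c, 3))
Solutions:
 u(c) = C3*exp(-14^(1/3)*c/2) + (C1*sin(14^(1/3)*sqrt(3)*c/4) + C2*cos(14^(1/3)*sqrt(3)*c/4))*exp(14^(1/3)*c/4)


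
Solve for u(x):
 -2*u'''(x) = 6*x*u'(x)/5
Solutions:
 u(x) = C1 + Integral(C2*airyai(-3^(1/3)*5^(2/3)*x/5) + C3*airybi(-3^(1/3)*5^(2/3)*x/5), x)


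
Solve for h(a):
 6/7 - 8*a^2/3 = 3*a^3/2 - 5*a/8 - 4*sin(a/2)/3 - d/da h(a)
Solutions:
 h(a) = C1 + 3*a^4/8 + 8*a^3/9 - 5*a^2/16 - 6*a/7 + 8*cos(a/2)/3


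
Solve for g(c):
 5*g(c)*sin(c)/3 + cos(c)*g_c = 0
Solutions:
 g(c) = C1*cos(c)^(5/3)


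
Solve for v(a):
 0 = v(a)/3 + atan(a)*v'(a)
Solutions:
 v(a) = C1*exp(-Integral(1/atan(a), a)/3)


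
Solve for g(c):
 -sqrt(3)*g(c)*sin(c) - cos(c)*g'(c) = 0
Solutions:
 g(c) = C1*cos(c)^(sqrt(3))


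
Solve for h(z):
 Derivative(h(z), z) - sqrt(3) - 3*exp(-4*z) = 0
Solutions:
 h(z) = C1 + sqrt(3)*z - 3*exp(-4*z)/4


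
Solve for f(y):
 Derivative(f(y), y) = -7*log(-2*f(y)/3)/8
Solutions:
 8*Integral(1/(log(-_y) - log(3) + log(2)), (_y, f(y)))/7 = C1 - y


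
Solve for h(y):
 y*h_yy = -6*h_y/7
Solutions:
 h(y) = C1 + C2*y^(1/7)


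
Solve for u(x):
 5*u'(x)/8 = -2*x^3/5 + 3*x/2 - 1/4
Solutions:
 u(x) = C1 - 4*x^4/25 + 6*x^2/5 - 2*x/5


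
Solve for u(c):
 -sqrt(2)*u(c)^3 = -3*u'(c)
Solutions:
 u(c) = -sqrt(6)*sqrt(-1/(C1 + sqrt(2)*c))/2
 u(c) = sqrt(6)*sqrt(-1/(C1 + sqrt(2)*c))/2


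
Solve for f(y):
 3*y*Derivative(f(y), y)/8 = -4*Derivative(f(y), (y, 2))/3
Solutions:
 f(y) = C1 + C2*erf(3*y/8)


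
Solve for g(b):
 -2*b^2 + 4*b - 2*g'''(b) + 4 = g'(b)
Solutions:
 g(b) = C1 + C2*sin(sqrt(2)*b/2) + C3*cos(sqrt(2)*b/2) - 2*b^3/3 + 2*b^2 + 12*b


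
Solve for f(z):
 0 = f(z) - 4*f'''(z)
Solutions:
 f(z) = C3*exp(2^(1/3)*z/2) + (C1*sin(2^(1/3)*sqrt(3)*z/4) + C2*cos(2^(1/3)*sqrt(3)*z/4))*exp(-2^(1/3)*z/4)


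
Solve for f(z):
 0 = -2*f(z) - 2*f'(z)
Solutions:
 f(z) = C1*exp(-z)


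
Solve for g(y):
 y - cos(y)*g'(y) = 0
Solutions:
 g(y) = C1 + Integral(y/cos(y), y)


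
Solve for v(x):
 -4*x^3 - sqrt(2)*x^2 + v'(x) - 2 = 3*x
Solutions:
 v(x) = C1 + x^4 + sqrt(2)*x^3/3 + 3*x^2/2 + 2*x


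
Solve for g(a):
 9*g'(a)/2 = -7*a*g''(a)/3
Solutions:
 g(a) = C1 + C2/a^(13/14)


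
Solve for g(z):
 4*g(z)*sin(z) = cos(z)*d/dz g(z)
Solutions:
 g(z) = C1/cos(z)^4


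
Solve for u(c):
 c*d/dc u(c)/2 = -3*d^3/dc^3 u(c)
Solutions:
 u(c) = C1 + Integral(C2*airyai(-6^(2/3)*c/6) + C3*airybi(-6^(2/3)*c/6), c)


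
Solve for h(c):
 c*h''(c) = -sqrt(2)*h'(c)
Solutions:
 h(c) = C1 + C2*c^(1 - sqrt(2))


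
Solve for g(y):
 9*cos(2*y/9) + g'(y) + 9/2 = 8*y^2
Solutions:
 g(y) = C1 + 8*y^3/3 - 9*y/2 - 81*sin(2*y/9)/2


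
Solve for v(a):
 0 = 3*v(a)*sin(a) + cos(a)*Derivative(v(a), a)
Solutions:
 v(a) = C1*cos(a)^3


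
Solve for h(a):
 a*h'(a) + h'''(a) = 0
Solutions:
 h(a) = C1 + Integral(C2*airyai(-a) + C3*airybi(-a), a)


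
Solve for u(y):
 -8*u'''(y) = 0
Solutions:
 u(y) = C1 + C2*y + C3*y^2


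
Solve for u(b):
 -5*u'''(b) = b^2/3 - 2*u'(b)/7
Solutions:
 u(b) = C1 + C2*exp(-sqrt(70)*b/35) + C3*exp(sqrt(70)*b/35) + 7*b^3/18 + 245*b/6


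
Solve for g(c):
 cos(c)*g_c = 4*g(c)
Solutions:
 g(c) = C1*(sin(c)^2 + 2*sin(c) + 1)/(sin(c)^2 - 2*sin(c) + 1)


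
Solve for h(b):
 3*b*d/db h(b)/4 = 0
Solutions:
 h(b) = C1


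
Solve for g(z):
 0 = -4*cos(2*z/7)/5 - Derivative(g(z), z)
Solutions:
 g(z) = C1 - 14*sin(2*z/7)/5


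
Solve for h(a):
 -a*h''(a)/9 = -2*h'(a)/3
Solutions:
 h(a) = C1 + C2*a^7


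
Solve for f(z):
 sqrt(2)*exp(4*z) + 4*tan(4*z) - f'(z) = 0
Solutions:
 f(z) = C1 + sqrt(2)*exp(4*z)/4 - log(cos(4*z))


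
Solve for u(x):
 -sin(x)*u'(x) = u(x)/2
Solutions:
 u(x) = C1*(cos(x) + 1)^(1/4)/(cos(x) - 1)^(1/4)


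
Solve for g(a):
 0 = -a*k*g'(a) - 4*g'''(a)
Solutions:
 g(a) = C1 + Integral(C2*airyai(2^(1/3)*a*(-k)^(1/3)/2) + C3*airybi(2^(1/3)*a*(-k)^(1/3)/2), a)


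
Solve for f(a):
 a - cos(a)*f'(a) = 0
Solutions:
 f(a) = C1 + Integral(a/cos(a), a)


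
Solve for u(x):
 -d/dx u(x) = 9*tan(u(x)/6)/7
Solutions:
 u(x) = -6*asin(C1*exp(-3*x/14)) + 6*pi
 u(x) = 6*asin(C1*exp(-3*x/14))


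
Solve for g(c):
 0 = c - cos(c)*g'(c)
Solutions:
 g(c) = C1 + Integral(c/cos(c), c)


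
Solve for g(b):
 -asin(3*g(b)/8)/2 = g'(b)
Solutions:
 Integral(1/asin(3*_y/8), (_y, g(b))) = C1 - b/2


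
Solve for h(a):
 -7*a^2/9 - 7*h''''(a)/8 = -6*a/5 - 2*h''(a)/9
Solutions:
 h(a) = C1 + C2*a + C3*exp(-4*sqrt(7)*a/21) + C4*exp(4*sqrt(7)*a/21) + 7*a^4/24 - 9*a^3/10 + 441*a^2/32


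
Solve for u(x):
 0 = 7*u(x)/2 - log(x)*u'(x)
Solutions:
 u(x) = C1*exp(7*li(x)/2)


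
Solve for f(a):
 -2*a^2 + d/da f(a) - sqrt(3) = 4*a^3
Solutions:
 f(a) = C1 + a^4 + 2*a^3/3 + sqrt(3)*a


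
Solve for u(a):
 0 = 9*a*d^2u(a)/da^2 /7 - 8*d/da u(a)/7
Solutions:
 u(a) = C1 + C2*a^(17/9)


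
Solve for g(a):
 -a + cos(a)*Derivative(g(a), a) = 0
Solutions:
 g(a) = C1 + Integral(a/cos(a), a)


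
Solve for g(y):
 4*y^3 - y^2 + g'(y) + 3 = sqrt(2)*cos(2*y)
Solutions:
 g(y) = C1 - y^4 + y^3/3 - 3*y + sqrt(2)*sin(2*y)/2


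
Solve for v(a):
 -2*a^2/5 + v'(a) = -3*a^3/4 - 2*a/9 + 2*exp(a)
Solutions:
 v(a) = C1 - 3*a^4/16 + 2*a^3/15 - a^2/9 + 2*exp(a)


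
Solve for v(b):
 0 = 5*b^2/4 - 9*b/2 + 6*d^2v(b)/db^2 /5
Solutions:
 v(b) = C1 + C2*b - 25*b^4/288 + 5*b^3/8


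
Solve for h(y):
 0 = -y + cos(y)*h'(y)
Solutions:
 h(y) = C1 + Integral(y/cos(y), y)


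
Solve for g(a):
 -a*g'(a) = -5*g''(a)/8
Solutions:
 g(a) = C1 + C2*erfi(2*sqrt(5)*a/5)


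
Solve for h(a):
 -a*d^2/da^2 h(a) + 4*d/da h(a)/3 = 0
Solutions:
 h(a) = C1 + C2*a^(7/3)


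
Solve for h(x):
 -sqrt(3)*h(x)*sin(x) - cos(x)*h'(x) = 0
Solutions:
 h(x) = C1*cos(x)^(sqrt(3))


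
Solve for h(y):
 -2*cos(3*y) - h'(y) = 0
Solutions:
 h(y) = C1 - 2*sin(3*y)/3


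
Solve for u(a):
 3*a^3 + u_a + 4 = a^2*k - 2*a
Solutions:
 u(a) = C1 - 3*a^4/4 + a^3*k/3 - a^2 - 4*a


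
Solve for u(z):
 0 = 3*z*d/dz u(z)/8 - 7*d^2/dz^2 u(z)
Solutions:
 u(z) = C1 + C2*erfi(sqrt(21)*z/28)


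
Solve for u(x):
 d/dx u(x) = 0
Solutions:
 u(x) = C1


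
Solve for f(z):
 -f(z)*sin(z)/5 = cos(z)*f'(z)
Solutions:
 f(z) = C1*cos(z)^(1/5)


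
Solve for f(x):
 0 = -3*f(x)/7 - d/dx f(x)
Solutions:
 f(x) = C1*exp(-3*x/7)


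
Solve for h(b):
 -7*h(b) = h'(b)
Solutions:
 h(b) = C1*exp(-7*b)


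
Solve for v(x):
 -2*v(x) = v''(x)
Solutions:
 v(x) = C1*sin(sqrt(2)*x) + C2*cos(sqrt(2)*x)


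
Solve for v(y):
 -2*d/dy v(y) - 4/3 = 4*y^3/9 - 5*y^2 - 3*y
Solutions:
 v(y) = C1 - y^4/18 + 5*y^3/6 + 3*y^2/4 - 2*y/3


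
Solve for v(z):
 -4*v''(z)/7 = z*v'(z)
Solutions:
 v(z) = C1 + C2*erf(sqrt(14)*z/4)


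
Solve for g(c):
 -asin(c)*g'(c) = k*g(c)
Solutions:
 g(c) = C1*exp(-k*Integral(1/asin(c), c))


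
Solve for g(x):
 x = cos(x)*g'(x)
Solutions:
 g(x) = C1 + Integral(x/cos(x), x)


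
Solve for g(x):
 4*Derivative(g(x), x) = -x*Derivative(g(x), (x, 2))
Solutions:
 g(x) = C1 + C2/x^3


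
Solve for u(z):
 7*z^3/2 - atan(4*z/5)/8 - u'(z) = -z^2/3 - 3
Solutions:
 u(z) = C1 + 7*z^4/8 + z^3/9 - z*atan(4*z/5)/8 + 3*z + 5*log(16*z^2 + 25)/64


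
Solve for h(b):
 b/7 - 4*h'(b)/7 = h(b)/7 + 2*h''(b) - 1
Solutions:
 h(b) = b + (C1*sin(sqrt(10)*b/14) + C2*cos(sqrt(10)*b/14))*exp(-b/7) + 3


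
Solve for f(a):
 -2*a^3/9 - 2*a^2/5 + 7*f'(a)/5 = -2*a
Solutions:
 f(a) = C1 + 5*a^4/126 + 2*a^3/21 - 5*a^2/7


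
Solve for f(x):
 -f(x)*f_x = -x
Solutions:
 f(x) = -sqrt(C1 + x^2)
 f(x) = sqrt(C1 + x^2)


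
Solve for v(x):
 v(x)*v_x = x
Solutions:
 v(x) = -sqrt(C1 + x^2)
 v(x) = sqrt(C1 + x^2)


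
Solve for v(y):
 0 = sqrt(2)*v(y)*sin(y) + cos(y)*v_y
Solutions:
 v(y) = C1*cos(y)^(sqrt(2))


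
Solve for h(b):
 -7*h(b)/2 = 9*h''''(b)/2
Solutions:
 h(b) = (C1*sin(sqrt(6)*7^(1/4)*b/6) + C2*cos(sqrt(6)*7^(1/4)*b/6))*exp(-sqrt(6)*7^(1/4)*b/6) + (C3*sin(sqrt(6)*7^(1/4)*b/6) + C4*cos(sqrt(6)*7^(1/4)*b/6))*exp(sqrt(6)*7^(1/4)*b/6)


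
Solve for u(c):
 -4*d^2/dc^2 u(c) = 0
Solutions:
 u(c) = C1 + C2*c


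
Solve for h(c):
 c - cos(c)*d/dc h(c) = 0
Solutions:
 h(c) = C1 + Integral(c/cos(c), c)


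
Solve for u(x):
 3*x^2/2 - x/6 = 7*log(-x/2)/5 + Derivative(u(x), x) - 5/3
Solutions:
 u(x) = C1 + x^3/2 - x^2/12 - 7*x*log(-x)/5 + x*(21*log(2) + 46)/15


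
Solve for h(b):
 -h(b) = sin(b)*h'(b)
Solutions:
 h(b) = C1*sqrt(cos(b) + 1)/sqrt(cos(b) - 1)


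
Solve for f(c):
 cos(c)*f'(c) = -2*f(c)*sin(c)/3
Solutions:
 f(c) = C1*cos(c)^(2/3)


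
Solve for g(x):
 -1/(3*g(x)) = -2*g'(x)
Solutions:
 g(x) = -sqrt(C1 + 3*x)/3
 g(x) = sqrt(C1 + 3*x)/3


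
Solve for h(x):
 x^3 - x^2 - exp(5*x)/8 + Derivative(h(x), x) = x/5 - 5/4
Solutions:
 h(x) = C1 - x^4/4 + x^3/3 + x^2/10 - 5*x/4 + exp(5*x)/40


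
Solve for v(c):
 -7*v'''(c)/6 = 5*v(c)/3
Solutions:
 v(c) = C3*exp(-10^(1/3)*7^(2/3)*c/7) + (C1*sin(10^(1/3)*sqrt(3)*7^(2/3)*c/14) + C2*cos(10^(1/3)*sqrt(3)*7^(2/3)*c/14))*exp(10^(1/3)*7^(2/3)*c/14)


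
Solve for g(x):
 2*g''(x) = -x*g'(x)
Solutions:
 g(x) = C1 + C2*erf(x/2)


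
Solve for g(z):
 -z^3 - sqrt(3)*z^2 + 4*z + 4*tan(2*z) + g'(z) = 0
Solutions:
 g(z) = C1 + z^4/4 + sqrt(3)*z^3/3 - 2*z^2 + 2*log(cos(2*z))


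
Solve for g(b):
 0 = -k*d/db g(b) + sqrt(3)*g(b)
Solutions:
 g(b) = C1*exp(sqrt(3)*b/k)


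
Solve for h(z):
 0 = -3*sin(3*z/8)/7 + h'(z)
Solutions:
 h(z) = C1 - 8*cos(3*z/8)/7


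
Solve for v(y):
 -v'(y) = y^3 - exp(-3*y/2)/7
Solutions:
 v(y) = C1 - y^4/4 - 2*exp(-3*y/2)/21


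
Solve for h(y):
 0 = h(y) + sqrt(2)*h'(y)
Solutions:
 h(y) = C1*exp(-sqrt(2)*y/2)


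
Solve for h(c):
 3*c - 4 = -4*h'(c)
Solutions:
 h(c) = C1 - 3*c^2/8 + c


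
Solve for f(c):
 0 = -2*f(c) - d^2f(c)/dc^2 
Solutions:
 f(c) = C1*sin(sqrt(2)*c) + C2*cos(sqrt(2)*c)


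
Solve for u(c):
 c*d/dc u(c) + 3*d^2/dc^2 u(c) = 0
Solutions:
 u(c) = C1 + C2*erf(sqrt(6)*c/6)


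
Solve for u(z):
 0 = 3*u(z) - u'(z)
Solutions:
 u(z) = C1*exp(3*z)


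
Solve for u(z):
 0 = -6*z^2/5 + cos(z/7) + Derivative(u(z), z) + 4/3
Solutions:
 u(z) = C1 + 2*z^3/5 - 4*z/3 - 7*sin(z/7)


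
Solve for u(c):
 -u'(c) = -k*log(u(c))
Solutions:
 li(u(c)) = C1 + c*k


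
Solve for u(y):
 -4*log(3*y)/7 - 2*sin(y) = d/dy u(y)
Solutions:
 u(y) = C1 - 4*y*log(y)/7 - 4*y*log(3)/7 + 4*y/7 + 2*cos(y)


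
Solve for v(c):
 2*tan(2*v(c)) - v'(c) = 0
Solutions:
 v(c) = -asin(C1*exp(4*c))/2 + pi/2
 v(c) = asin(C1*exp(4*c))/2


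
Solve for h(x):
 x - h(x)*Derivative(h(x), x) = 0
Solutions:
 h(x) = -sqrt(C1 + x^2)
 h(x) = sqrt(C1 + x^2)


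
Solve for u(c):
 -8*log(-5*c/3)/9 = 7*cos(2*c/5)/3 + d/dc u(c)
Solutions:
 u(c) = C1 - 8*c*log(-c)/9 - 8*c*log(5)/9 + 8*c/9 + 8*c*log(3)/9 - 35*sin(2*c/5)/6


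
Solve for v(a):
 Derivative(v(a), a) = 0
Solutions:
 v(a) = C1


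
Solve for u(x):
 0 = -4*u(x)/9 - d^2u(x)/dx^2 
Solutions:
 u(x) = C1*sin(2*x/3) + C2*cos(2*x/3)


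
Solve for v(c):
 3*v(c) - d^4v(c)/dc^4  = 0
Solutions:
 v(c) = C1*exp(-3^(1/4)*c) + C2*exp(3^(1/4)*c) + C3*sin(3^(1/4)*c) + C4*cos(3^(1/4)*c)


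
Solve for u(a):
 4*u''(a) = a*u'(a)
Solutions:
 u(a) = C1 + C2*erfi(sqrt(2)*a/4)


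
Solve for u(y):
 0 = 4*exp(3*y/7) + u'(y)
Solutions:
 u(y) = C1 - 28*exp(3*y/7)/3


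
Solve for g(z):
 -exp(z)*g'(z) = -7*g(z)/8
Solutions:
 g(z) = C1*exp(-7*exp(-z)/8)


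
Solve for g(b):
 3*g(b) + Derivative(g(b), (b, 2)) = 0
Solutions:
 g(b) = C1*sin(sqrt(3)*b) + C2*cos(sqrt(3)*b)


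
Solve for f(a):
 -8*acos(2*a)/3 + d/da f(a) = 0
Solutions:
 f(a) = C1 + 8*a*acos(2*a)/3 - 4*sqrt(1 - 4*a^2)/3


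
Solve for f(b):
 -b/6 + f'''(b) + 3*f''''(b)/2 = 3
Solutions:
 f(b) = C1 + C2*b + C3*b^2 + C4*exp(-2*b/3) + b^4/144 + 11*b^3/24


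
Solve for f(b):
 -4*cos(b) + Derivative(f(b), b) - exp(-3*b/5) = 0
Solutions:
 f(b) = C1 + 4*sin(b) - 5*exp(-3*b/5)/3


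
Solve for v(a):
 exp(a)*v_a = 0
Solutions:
 v(a) = C1


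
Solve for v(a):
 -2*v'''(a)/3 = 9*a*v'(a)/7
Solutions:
 v(a) = C1 + Integral(C2*airyai(-3*14^(2/3)*a/14) + C3*airybi(-3*14^(2/3)*a/14), a)


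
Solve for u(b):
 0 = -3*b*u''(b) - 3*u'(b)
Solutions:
 u(b) = C1 + C2*log(b)


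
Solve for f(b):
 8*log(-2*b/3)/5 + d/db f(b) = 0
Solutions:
 f(b) = C1 - 8*b*log(-b)/5 + 8*b*(-log(2) + 1 + log(3))/5


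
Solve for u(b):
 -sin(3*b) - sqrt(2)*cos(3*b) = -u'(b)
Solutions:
 u(b) = C1 + sqrt(2)*sin(3*b)/3 - cos(3*b)/3


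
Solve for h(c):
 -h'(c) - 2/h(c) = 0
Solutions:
 h(c) = -sqrt(C1 - 4*c)
 h(c) = sqrt(C1 - 4*c)


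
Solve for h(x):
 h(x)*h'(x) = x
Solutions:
 h(x) = -sqrt(C1 + x^2)
 h(x) = sqrt(C1 + x^2)


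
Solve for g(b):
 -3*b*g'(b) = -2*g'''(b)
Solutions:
 g(b) = C1 + Integral(C2*airyai(2^(2/3)*3^(1/3)*b/2) + C3*airybi(2^(2/3)*3^(1/3)*b/2), b)


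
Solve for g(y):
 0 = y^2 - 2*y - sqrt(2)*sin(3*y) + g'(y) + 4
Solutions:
 g(y) = C1 - y^3/3 + y^2 - 4*y - sqrt(2)*cos(3*y)/3


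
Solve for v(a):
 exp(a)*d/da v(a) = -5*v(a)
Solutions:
 v(a) = C1*exp(5*exp(-a))


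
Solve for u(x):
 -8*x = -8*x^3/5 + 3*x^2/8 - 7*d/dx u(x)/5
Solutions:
 u(x) = C1 - 2*x^4/7 + 5*x^3/56 + 20*x^2/7


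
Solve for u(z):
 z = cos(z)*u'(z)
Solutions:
 u(z) = C1 + Integral(z/cos(z), z)


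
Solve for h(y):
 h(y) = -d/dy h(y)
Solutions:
 h(y) = C1*exp(-y)


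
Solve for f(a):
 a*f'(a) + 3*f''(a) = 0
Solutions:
 f(a) = C1 + C2*erf(sqrt(6)*a/6)


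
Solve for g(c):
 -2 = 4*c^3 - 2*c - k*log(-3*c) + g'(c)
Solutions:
 g(c) = C1 - c^4 + c^2 + c*k*log(-c) + c*(-k + k*log(3) - 2)


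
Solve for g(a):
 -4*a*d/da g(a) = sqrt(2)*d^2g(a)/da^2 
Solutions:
 g(a) = C1 + C2*erf(2^(1/4)*a)


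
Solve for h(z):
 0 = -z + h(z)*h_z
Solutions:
 h(z) = -sqrt(C1 + z^2)
 h(z) = sqrt(C1 + z^2)


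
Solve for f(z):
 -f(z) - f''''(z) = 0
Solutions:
 f(z) = (C1*sin(sqrt(2)*z/2) + C2*cos(sqrt(2)*z/2))*exp(-sqrt(2)*z/2) + (C3*sin(sqrt(2)*z/2) + C4*cos(sqrt(2)*z/2))*exp(sqrt(2)*z/2)


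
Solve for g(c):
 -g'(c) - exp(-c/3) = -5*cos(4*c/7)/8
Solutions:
 g(c) = C1 + 35*sin(4*c/7)/32 + 3*exp(-c/3)


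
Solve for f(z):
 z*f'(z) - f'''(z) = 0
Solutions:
 f(z) = C1 + Integral(C2*airyai(z) + C3*airybi(z), z)


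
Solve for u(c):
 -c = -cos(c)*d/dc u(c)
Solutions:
 u(c) = C1 + Integral(c/cos(c), c)


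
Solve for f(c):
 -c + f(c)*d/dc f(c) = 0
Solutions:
 f(c) = -sqrt(C1 + c^2)
 f(c) = sqrt(C1 + c^2)


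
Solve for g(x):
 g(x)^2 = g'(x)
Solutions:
 g(x) = -1/(C1 + x)


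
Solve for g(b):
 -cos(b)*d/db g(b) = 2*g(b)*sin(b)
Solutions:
 g(b) = C1*cos(b)^2


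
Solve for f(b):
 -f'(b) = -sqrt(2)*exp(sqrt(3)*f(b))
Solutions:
 f(b) = sqrt(3)*(2*log(-1/(C1 + sqrt(2)*b)) - log(3))/6


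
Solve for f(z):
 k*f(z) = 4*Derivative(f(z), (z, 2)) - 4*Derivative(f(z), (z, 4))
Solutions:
 f(z) = C1*exp(-sqrt(2)*z*sqrt(1 - sqrt(1 - k))/2) + C2*exp(sqrt(2)*z*sqrt(1 - sqrt(1 - k))/2) + C3*exp(-sqrt(2)*z*sqrt(sqrt(1 - k) + 1)/2) + C4*exp(sqrt(2)*z*sqrt(sqrt(1 - k) + 1)/2)


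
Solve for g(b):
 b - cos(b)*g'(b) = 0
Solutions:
 g(b) = C1 + Integral(b/cos(b), b)


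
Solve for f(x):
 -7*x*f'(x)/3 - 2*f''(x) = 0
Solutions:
 f(x) = C1 + C2*erf(sqrt(21)*x/6)


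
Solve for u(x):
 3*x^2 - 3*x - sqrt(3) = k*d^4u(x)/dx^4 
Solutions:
 u(x) = C1 + C2*x + C3*x^2 + C4*x^3 + x^6/(120*k) - x^5/(40*k) - sqrt(3)*x^4/(24*k)


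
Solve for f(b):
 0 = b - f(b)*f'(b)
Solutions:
 f(b) = -sqrt(C1 + b^2)
 f(b) = sqrt(C1 + b^2)


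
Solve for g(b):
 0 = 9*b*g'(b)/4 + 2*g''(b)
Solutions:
 g(b) = C1 + C2*erf(3*b/4)


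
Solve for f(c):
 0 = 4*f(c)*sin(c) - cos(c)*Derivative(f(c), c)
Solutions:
 f(c) = C1/cos(c)^4


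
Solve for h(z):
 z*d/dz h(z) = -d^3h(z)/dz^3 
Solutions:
 h(z) = C1 + Integral(C2*airyai(-z) + C3*airybi(-z), z)


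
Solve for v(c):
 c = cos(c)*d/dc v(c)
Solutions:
 v(c) = C1 + Integral(c/cos(c), c)


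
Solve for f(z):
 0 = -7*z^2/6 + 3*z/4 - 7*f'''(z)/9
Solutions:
 f(z) = C1 + C2*z + C3*z^2 - z^5/40 + 9*z^4/224


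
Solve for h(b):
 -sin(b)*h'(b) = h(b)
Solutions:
 h(b) = C1*sqrt(cos(b) + 1)/sqrt(cos(b) - 1)


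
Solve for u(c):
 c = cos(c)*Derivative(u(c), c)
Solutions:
 u(c) = C1 + Integral(c/cos(c), c)


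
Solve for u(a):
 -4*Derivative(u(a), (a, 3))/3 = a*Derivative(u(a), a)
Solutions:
 u(a) = C1 + Integral(C2*airyai(-6^(1/3)*a/2) + C3*airybi(-6^(1/3)*a/2), a)


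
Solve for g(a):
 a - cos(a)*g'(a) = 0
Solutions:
 g(a) = C1 + Integral(a/cos(a), a)


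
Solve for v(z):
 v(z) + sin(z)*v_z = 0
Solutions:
 v(z) = C1*sqrt(cos(z) + 1)/sqrt(cos(z) - 1)


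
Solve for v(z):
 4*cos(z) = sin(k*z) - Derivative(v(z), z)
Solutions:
 v(z) = C1 - 4*sin(z) - cos(k*z)/k


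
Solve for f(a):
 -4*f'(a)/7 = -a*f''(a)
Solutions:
 f(a) = C1 + C2*a^(11/7)


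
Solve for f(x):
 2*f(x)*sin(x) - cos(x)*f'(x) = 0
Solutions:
 f(x) = C1/cos(x)^2


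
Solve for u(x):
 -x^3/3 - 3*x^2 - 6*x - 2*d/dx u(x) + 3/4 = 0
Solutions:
 u(x) = C1 - x^4/24 - x^3/2 - 3*x^2/2 + 3*x/8


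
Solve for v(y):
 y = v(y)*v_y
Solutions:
 v(y) = -sqrt(C1 + y^2)
 v(y) = sqrt(C1 + y^2)


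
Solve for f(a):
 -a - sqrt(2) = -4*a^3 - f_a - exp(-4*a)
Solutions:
 f(a) = C1 - a^4 + a^2/2 + sqrt(2)*a + exp(-4*a)/4


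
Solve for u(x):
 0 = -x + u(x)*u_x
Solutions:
 u(x) = -sqrt(C1 + x^2)
 u(x) = sqrt(C1 + x^2)


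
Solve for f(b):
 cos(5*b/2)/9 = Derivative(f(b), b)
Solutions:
 f(b) = C1 + 2*sin(5*b/2)/45


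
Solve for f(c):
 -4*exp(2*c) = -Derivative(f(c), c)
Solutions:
 f(c) = C1 + 2*exp(2*c)


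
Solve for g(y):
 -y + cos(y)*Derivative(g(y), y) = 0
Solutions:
 g(y) = C1 + Integral(y/cos(y), y)


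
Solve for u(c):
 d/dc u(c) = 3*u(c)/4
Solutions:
 u(c) = C1*exp(3*c/4)


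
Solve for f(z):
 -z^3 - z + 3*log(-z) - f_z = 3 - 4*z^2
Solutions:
 f(z) = C1 - z^4/4 + 4*z^3/3 - z^2/2 + 3*z*log(-z) - 6*z


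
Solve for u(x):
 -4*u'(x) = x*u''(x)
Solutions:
 u(x) = C1 + C2/x^3


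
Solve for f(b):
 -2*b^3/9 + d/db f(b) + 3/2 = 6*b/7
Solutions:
 f(b) = C1 + b^4/18 + 3*b^2/7 - 3*b/2


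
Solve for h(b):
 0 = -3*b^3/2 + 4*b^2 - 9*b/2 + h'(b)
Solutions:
 h(b) = C1 + 3*b^4/8 - 4*b^3/3 + 9*b^2/4


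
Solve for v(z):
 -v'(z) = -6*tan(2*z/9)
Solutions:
 v(z) = C1 - 27*log(cos(2*z/9))


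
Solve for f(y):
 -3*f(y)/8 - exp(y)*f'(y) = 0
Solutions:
 f(y) = C1*exp(3*exp(-y)/8)


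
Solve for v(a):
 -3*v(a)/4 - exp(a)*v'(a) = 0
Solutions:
 v(a) = C1*exp(3*exp(-a)/4)


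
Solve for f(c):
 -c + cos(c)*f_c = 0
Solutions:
 f(c) = C1 + Integral(c/cos(c), c)


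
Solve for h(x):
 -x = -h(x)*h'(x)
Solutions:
 h(x) = -sqrt(C1 + x^2)
 h(x) = sqrt(C1 + x^2)


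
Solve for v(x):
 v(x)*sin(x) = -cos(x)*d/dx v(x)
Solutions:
 v(x) = C1*cos(x)


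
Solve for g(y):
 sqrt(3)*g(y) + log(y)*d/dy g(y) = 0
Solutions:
 g(y) = C1*exp(-sqrt(3)*li(y))


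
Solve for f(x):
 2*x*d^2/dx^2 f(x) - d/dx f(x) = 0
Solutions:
 f(x) = C1 + C2*x^(3/2)


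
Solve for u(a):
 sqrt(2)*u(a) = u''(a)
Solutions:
 u(a) = C1*exp(-2^(1/4)*a) + C2*exp(2^(1/4)*a)


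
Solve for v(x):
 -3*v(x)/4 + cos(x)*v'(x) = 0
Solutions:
 v(x) = C1*(sin(x) + 1)^(3/8)/(sin(x) - 1)^(3/8)


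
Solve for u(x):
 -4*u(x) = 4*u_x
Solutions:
 u(x) = C1*exp(-x)


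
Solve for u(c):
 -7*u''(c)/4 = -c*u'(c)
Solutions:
 u(c) = C1 + C2*erfi(sqrt(14)*c/7)


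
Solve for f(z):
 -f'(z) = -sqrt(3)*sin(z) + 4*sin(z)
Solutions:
 f(z) = C1 - sqrt(3)*cos(z) + 4*cos(z)


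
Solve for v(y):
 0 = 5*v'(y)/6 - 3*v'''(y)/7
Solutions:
 v(y) = C1 + C2*exp(-sqrt(70)*y/6) + C3*exp(sqrt(70)*y/6)


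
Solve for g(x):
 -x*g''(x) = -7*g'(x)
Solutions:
 g(x) = C1 + C2*x^8


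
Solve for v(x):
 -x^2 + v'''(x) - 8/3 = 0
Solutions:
 v(x) = C1 + C2*x + C3*x^2 + x^5/60 + 4*x^3/9


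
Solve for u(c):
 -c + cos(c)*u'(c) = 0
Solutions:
 u(c) = C1 + Integral(c/cos(c), c)


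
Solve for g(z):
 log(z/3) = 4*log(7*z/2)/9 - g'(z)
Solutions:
 g(z) = C1 - 5*z*log(z)/9 - 4*z*log(2)/9 + 5*z/9 + 4*z*log(7)/9 + z*log(3)


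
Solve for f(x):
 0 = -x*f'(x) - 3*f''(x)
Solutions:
 f(x) = C1 + C2*erf(sqrt(6)*x/6)


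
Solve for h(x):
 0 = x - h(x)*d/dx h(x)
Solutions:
 h(x) = -sqrt(C1 + x^2)
 h(x) = sqrt(C1 + x^2)


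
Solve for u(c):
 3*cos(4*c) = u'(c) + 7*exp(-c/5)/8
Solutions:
 u(c) = C1 + 3*sin(4*c)/4 + 35*exp(-c/5)/8


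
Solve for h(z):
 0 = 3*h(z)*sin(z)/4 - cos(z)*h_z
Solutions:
 h(z) = C1/cos(z)^(3/4)


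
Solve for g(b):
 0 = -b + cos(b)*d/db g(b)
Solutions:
 g(b) = C1 + Integral(b/cos(b), b)


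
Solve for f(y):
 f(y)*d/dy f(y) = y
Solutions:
 f(y) = -sqrt(C1 + y^2)
 f(y) = sqrt(C1 + y^2)


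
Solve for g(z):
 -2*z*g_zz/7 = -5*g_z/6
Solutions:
 g(z) = C1 + C2*z^(47/12)


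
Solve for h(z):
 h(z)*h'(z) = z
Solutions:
 h(z) = -sqrt(C1 + z^2)
 h(z) = sqrt(C1 + z^2)


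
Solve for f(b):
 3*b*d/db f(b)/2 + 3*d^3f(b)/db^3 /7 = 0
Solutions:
 f(b) = C1 + Integral(C2*airyai(-2^(2/3)*7^(1/3)*b/2) + C3*airybi(-2^(2/3)*7^(1/3)*b/2), b)


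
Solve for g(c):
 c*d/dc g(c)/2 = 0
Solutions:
 g(c) = C1


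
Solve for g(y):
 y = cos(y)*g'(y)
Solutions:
 g(y) = C1 + Integral(y/cos(y), y)


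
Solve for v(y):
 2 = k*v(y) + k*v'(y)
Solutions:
 v(y) = C1*exp(-y) + 2/k


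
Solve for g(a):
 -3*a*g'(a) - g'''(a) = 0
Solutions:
 g(a) = C1 + Integral(C2*airyai(-3^(1/3)*a) + C3*airybi(-3^(1/3)*a), a)


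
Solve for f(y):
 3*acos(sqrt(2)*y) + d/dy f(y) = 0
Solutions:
 f(y) = C1 - 3*y*acos(sqrt(2)*y) + 3*sqrt(2)*sqrt(1 - 2*y^2)/2


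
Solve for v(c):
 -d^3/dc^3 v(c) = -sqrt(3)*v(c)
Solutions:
 v(c) = C3*exp(3^(1/6)*c) + (C1*sin(3^(2/3)*c/2) + C2*cos(3^(2/3)*c/2))*exp(-3^(1/6)*c/2)


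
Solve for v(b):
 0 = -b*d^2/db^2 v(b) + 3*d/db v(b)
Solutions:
 v(b) = C1 + C2*b^4


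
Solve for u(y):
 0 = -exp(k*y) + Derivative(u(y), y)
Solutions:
 u(y) = C1 + exp(k*y)/k


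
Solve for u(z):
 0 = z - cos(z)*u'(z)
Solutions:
 u(z) = C1 + Integral(z/cos(z), z)


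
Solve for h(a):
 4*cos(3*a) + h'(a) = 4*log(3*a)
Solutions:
 h(a) = C1 + 4*a*log(a) - 4*a + 4*a*log(3) - 4*sin(3*a)/3


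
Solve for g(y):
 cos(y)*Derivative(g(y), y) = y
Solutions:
 g(y) = C1 + Integral(y/cos(y), y)


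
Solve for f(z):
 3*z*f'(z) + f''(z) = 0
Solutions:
 f(z) = C1 + C2*erf(sqrt(6)*z/2)


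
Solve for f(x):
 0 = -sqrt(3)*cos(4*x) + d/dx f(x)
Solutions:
 f(x) = C1 + sqrt(3)*sin(4*x)/4


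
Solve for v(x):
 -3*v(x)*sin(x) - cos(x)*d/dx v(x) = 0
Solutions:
 v(x) = C1*cos(x)^3


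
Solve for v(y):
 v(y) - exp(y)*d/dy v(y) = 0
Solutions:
 v(y) = C1*exp(-exp(-y))


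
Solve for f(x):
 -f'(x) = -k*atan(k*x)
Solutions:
 f(x) = C1 + k*Piecewise((x*atan(k*x) - log(k^2*x^2 + 1)/(2*k), Ne(k, 0)), (0, True))


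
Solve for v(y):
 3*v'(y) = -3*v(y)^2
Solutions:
 v(y) = 1/(C1 + y)


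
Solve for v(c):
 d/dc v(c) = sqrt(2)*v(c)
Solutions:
 v(c) = C1*exp(sqrt(2)*c)


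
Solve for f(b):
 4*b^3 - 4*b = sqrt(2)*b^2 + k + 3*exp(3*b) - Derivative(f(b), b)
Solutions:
 f(b) = C1 - b^4 + sqrt(2)*b^3/3 + 2*b^2 + b*k + exp(3*b)
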